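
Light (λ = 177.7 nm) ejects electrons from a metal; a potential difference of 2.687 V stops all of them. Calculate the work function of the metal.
4.29 eV

The stopping potential gives the maximum kinetic energy: KE_max = eV_s = 2.687 eV

From Einstein's photoelectric equation: KE_max = hc/λ - φ
Rearranging: φ = hc/λ - KE_max

Calculate photon energy:
E_photon = hc/λ = (6.626×10⁻³⁴ J·s)(3×10⁸ m/s) / (177.7×10⁻⁹ m) = 6.9772 eV

Therefore:
φ = 6.9772 - 2.687 = 4.29 eV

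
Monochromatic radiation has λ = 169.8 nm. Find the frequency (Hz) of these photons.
1.7656e+15 Hz

Using the wave equation: c = fλ

Solving for frequency:
f = c/λ = (3×10⁸ m/s) / (169.8×10⁻⁹ m)
f = 1.7656e+15 Hz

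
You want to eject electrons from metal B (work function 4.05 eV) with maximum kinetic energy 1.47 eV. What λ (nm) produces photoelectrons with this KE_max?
224.61 nm

From Einstein's equation: KE_max = hc/λ - φ

Rearranging for λ:
hc/λ = KE_max + φ
λ = hc/(KE_max + φ)

Required photon energy:
E_photon = KE_max + φ = 1.47 + 4.05 = 5.52 eV

Required wavelength:
λ = hc/E_photon = (6.626×10⁻³⁴)(3×10⁸) / (5.52 × 1.602×10⁻¹⁹)
λ = 224.61 nm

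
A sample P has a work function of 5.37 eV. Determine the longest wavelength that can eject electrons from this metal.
230.88 nm

The threshold wavelength is when the photon energy equals the work function:
hc/λ₀ = φ

Solving for λ₀:
λ₀ = hc/φ = (6.626×10⁻³⁴ J·s)(3×10⁸ m/s) / (5.37 eV × 1.602×10⁻¹⁹ J/eV)
λ₀ = 230.88 nm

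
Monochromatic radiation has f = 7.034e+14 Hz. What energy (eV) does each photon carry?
2.9090 eV

Using E = hf:

E = hf = (6.626×10⁻³⁴ J·s)(7.034e+14 Hz)
E = 2.9090 eV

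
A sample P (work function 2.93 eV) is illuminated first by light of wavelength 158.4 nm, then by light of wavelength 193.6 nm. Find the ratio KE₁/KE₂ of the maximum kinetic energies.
1.4096

Using Einstein's equation: KE_max = hc/λ - φ

For λ₁ = 158.4 nm:
E₁ = hc/λ₁ = 7.8273 eV
KE₁ = E₁ - φ = 7.8273 - 2.93 = 4.8973 eV

For λ₂ = 193.6 nm:
E₂ = hc/λ₂ = 6.4041 eV
KE₂ = E₂ - φ = 6.4041 - 2.93 = 3.4741 eV

Ratio: KE₁/KE₂ = 4.8973/3.4741 = 1.4096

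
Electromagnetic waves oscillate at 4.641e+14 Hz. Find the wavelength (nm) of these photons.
645.97 nm

Using the wave equation: c = fλ

Solving for wavelength:
λ = c/f = (3×10⁸ m/s) / (4.641e+14 Hz)
λ = 645.97 nm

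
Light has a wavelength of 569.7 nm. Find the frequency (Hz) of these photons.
5.2623e+14 Hz

Using the wave equation: c = fλ

Solving for frequency:
f = c/λ = (3×10⁸ m/s) / (569.7×10⁻⁹ m)
f = 5.2623e+14 Hz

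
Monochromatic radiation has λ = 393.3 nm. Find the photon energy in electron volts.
3.1524 eV

Using E = hf = hc/λ:

E = hc/λ = (6.626×10⁻³⁴ J·s)(3×10⁸ m/s) / (393.3×10⁻⁹ m)
E = 3.1524 eV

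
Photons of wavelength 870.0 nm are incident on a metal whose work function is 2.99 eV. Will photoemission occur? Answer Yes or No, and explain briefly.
No

For photoemission, the photon energy must exceed the work function.

Photon energy: E = hc/λ = 1.4251 eV
Work function: φ = 2.99 eV

Since E_photon (1.4251 eV) < φ (2.99 eV), photoemission will NOT occur.
The threshold wavelength is λ₀ = hc/φ = 414.7 nm.
Since 870.0 nm > 414.7 nm, the photons lack sufficient energy.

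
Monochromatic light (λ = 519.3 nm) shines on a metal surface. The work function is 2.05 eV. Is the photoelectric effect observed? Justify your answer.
Yes

For photoemission, the photon energy must exceed the work function.

Photon energy: E = hc/λ = 2.3875 eV
Work function: φ = 2.05 eV

Since E_photon (2.3875 eV) > φ (2.05 eV), photoemission WILL occur.
The threshold wavelength is λ₀ = hc/φ = 604.8 nm.
Since 519.3 nm < 604.8 nm, the light has sufficient energy.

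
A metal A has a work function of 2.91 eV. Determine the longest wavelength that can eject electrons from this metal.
426.06 nm

The threshold wavelength is when the photon energy equals the work function:
hc/λ₀ = φ

Solving for λ₀:
λ₀ = hc/φ = (6.626×10⁻³⁴ J·s)(3×10⁸ m/s) / (2.91 eV × 1.602×10⁻¹⁹ J/eV)
λ₀ = 426.06 nm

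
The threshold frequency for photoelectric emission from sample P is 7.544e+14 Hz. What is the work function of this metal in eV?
3.12 eV

At the threshold frequency, photon energy equals work function:
φ = hf₀

Calculating:
φ = (6.626×10⁻³⁴ J·s)(7.544e+14 Hz)
φ = 3.12 eV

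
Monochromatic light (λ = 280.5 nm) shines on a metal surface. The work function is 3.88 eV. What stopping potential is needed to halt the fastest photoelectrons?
0.5401 V

The stopping potential V_s satisfies: eV_s = KE_max

First, find KE_max using Einstein's equation:
E_photon = hc/λ = 4.4201 eV
KE_max = E_photon - φ = 4.4201 - 3.88 = 0.5401 eV

Since eV_s = KE_max:
V_s = KE_max/e = 0.5401 V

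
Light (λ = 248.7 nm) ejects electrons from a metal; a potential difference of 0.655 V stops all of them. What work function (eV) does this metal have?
4.33 eV

The stopping potential gives the maximum kinetic energy: KE_max = eV_s = 0.655 eV

From Einstein's photoelectric equation: KE_max = hc/λ - φ
Rearranging: φ = hc/λ - KE_max

Calculate photon energy:
E_photon = hc/λ = (6.626×10⁻³⁴ J·s)(3×10⁸ m/s) / (248.7×10⁻⁹ m) = 4.9853 eV

Therefore:
φ = 4.9853 - 0.655 = 4.33 eV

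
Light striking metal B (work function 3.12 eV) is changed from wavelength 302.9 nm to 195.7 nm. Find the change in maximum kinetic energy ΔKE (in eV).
2.2422 eV

Using Einstein's equation: KE_max = hc/λ - φ

For λ₁ = 302.9 nm:
KE₁ = hc/λ₁ - φ = 4.0932 - 3.12 = 0.9732 eV

For λ₂ = 195.7 nm:
KE₂ = hc/λ₂ - φ = 6.3354 - 3.12 = 3.2154 eV

Change in KE:
ΔKE = KE₂ - KE₁ = 3.2154 - 0.9732 = 2.2422 eV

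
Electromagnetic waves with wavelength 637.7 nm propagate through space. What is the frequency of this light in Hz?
4.7012e+14 Hz

Using the wave equation: c = fλ

Solving for frequency:
f = c/λ = (3×10⁸ m/s) / (637.7×10⁻⁹ m)
f = 4.7012e+14 Hz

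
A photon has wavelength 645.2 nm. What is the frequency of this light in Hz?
4.6465e+14 Hz

Using the wave equation: c = fλ

Solving for frequency:
f = c/λ = (3×10⁸ m/s) / (645.2×10⁻⁹ m)
f = 4.6465e+14 Hz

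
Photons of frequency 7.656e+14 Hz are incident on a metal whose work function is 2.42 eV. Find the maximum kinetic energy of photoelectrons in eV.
0.7463 eV

Using Einstein's photoelectric equation: KE_max = hf - φ

First, calculate the photon energy:
E_photon = hf = (6.626×10⁻³⁴ J·s)(7.656e+14 Hz)
E_photon = 3.1663 eV

Then, the maximum kinetic energy:
KE_max = E_photon - φ = 3.1663 eV - 2.42 eV = 0.7463 eV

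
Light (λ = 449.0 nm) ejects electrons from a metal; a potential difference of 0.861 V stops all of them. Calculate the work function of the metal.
1.90 eV

The stopping potential gives the maximum kinetic energy: KE_max = eV_s = 0.861 eV

From Einstein's photoelectric equation: KE_max = hc/λ - φ
Rearranging: φ = hc/λ - KE_max

Calculate photon energy:
E_photon = hc/λ = (6.626×10⁻³⁴ J·s)(3×10⁸ m/s) / (449.0×10⁻⁹ m) = 2.7613 eV

Therefore:
φ = 2.7613 - 0.861 = 1.90 eV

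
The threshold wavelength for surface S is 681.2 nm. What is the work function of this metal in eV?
1.82 eV

At the threshold wavelength, photon energy equals work function:
φ = hc/λ₀

Calculating:
φ = (6.626×10⁻³⁴ J·s)(3×10⁸ m/s) / (681.2×10⁻⁹ m)
φ = 1.82 eV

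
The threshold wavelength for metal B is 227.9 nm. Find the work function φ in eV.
5.44 eV

At the threshold wavelength, photon energy equals work function:
φ = hc/λ₀

Calculating:
φ = (6.626×10⁻³⁴ J·s)(3×10⁸ m/s) / (227.9×10⁻⁹ m)
φ = 5.44 eV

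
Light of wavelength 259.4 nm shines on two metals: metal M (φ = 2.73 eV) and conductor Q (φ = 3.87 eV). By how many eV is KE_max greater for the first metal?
1.1400 eV

Using KE_max = hc/λ - φ for each metal:

Photon energy: E = hc/λ = 4.7797 eV

For metal M (φ₁ = 2.73 eV):
KE₁ = E - φ₁ = 4.7797 - 2.73 = 2.0497 eV

For conductor Q (φ₂ = 3.87 eV):
KE₂ = E - φ₂ = 4.7797 - 3.87 = 0.9097 eV

Difference:
ΔKE = KE₁ - KE₂ = 2.0497 - 0.9097 = 1.1400 eV

Note: The difference equals the difference in work functions: 3.87 - 2.73 = 1.14 eV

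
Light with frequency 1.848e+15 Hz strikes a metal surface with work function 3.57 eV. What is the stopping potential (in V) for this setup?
4.0727 V

The stopping potential V_s satisfies: eV_s = KE_max

First, find KE_max using Einstein's equation:
E_photon = hf = (6.626×10⁻³⁴ J·s)(1.848e+15 Hz) = 7.6427 eV
KE_max = E_photon - φ = 7.6427 - 3.57 = 4.0727 eV

Since eV_s = KE_max:
V_s = KE_max/e = 4.0727 V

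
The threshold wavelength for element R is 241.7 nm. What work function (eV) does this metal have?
5.13 eV

At the threshold wavelength, photon energy equals work function:
φ = hc/λ₀

Calculating:
φ = (6.626×10⁻³⁴ J·s)(3×10⁸ m/s) / (241.7×10⁻⁹ m)
φ = 5.13 eV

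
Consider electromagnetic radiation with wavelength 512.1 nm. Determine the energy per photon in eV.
2.4211 eV

Using E = hf = hc/λ:

E = hc/λ = (6.626×10⁻³⁴ J·s)(3×10⁸ m/s) / (512.1×10⁻⁹ m)
E = 2.4211 eV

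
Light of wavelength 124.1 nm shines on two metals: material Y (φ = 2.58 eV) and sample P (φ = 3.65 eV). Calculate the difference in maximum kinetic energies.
1.0700 eV

Using KE_max = hc/λ - φ for each metal:

Photon energy: E = hc/λ = 9.9907 eV

For material Y (φ₁ = 2.58 eV):
KE₁ = E - φ₁ = 9.9907 - 2.58 = 7.4107 eV

For sample P (φ₂ = 3.65 eV):
KE₂ = E - φ₂ = 9.9907 - 3.65 = 6.3407 eV

Difference:
ΔKE = KE₁ - KE₂ = 7.4107 - 6.3407 = 1.0700 eV

Note: The difference equals the difference in work functions: 3.65 - 2.58 = 1.07 eV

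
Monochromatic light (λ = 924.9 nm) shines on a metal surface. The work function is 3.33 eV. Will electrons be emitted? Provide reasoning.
No

For photoemission, the photon energy must exceed the work function.

Photon energy: E = hc/λ = 1.3405 eV
Work function: φ = 3.33 eV

Since E_photon (1.3405 eV) < φ (3.33 eV), photoemission will NOT occur.
The threshold wavelength is λ₀ = hc/φ = 372.3 nm.
Since 924.9 nm > 372.3 nm, the photons lack sufficient energy.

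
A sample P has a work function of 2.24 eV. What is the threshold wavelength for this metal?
553.50 nm

The threshold wavelength is when the photon energy equals the work function:
hc/λ₀ = φ

Solving for λ₀:
λ₀ = hc/φ = (6.626×10⁻³⁴ J·s)(3×10⁸ m/s) / (2.24 eV × 1.602×10⁻¹⁹ J/eV)
λ₀ = 553.50 nm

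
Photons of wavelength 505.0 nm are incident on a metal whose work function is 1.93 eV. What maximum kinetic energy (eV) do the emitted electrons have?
0.5251 eV

Using Einstein's photoelectric equation: KE_max = hf - φ = hc/λ - φ

First, calculate the photon energy:
E_photon = hc/λ = (6.626×10⁻³⁴ J·s)(3×10⁸ m/s) / (505.0×10⁻⁹ m)
E_photon = 2.4551 eV

Then, the maximum kinetic energy:
KE_max = E_photon - φ = 2.4551 eV - 1.93 eV = 0.5251 eV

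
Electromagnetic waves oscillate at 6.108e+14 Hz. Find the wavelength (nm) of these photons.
490.82 nm

Using the wave equation: c = fλ

Solving for wavelength:
λ = c/f = (3×10⁸ m/s) / (6.108e+14 Hz)
λ = 490.82 nm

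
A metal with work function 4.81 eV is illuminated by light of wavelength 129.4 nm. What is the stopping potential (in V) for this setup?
4.7715 V

The stopping potential V_s satisfies: eV_s = KE_max

First, find KE_max using Einstein's equation:
E_photon = hc/λ = 9.5815 eV
KE_max = E_photon - φ = 9.5815 - 4.81 = 4.7715 eV

Since eV_s = KE_max:
V_s = KE_max/e = 4.7715 V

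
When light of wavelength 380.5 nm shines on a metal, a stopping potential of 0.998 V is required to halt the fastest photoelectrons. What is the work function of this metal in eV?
2.26 eV

The stopping potential gives the maximum kinetic energy: KE_max = eV_s = 0.998 eV

From Einstein's photoelectric equation: KE_max = hc/λ - φ
Rearranging: φ = hc/λ - KE_max

Calculate photon energy:
E_photon = hc/λ = (6.626×10⁻³⁴ J·s)(3×10⁸ m/s) / (380.5×10⁻⁹ m) = 3.2585 eV

Therefore:
φ = 3.2585 - 0.998 = 2.26 eV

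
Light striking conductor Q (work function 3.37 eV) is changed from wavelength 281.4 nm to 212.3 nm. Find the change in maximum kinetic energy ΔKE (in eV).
1.4341 eV

Using Einstein's equation: KE_max = hc/λ - φ

For λ₁ = 281.4 nm:
KE₁ = hc/λ₁ - φ = 4.4060 - 3.37 = 1.0360 eV

For λ₂ = 212.3 nm:
KE₂ = hc/λ₂ - φ = 5.8400 - 3.37 = 2.4700 eV

Change in KE:
ΔKE = KE₂ - KE₁ = 2.4700 - 1.0360 = 1.4341 eV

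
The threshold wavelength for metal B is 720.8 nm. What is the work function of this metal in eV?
1.72 eV

At the threshold wavelength, photon energy equals work function:
φ = hc/λ₀

Calculating:
φ = (6.626×10⁻³⁴ J·s)(3×10⁸ m/s) / (720.8×10⁻⁹ m)
φ = 1.72 eV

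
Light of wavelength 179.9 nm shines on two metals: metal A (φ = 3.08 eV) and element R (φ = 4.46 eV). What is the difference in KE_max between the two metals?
1.3800 eV

Using KE_max = hc/λ - φ for each metal:

Photon energy: E = hc/λ = 6.8918 eV

For metal A (φ₁ = 3.08 eV):
KE₁ = E - φ₁ = 6.8918 - 3.08 = 3.8118 eV

For element R (φ₂ = 4.46 eV):
KE₂ = E - φ₂ = 6.8918 - 4.46 = 2.4318 eV

Difference:
ΔKE = KE₁ - KE₂ = 3.8118 - 2.4318 = 1.3800 eV

Note: The difference equals the difference in work functions: 4.46 - 3.08 = 1.38 eV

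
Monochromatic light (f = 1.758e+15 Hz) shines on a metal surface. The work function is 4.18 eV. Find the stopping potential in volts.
3.0905 V

The stopping potential V_s satisfies: eV_s = KE_max

First, find KE_max using Einstein's equation:
E_photon = hf = (6.626×10⁻³⁴ J·s)(1.758e+15 Hz) = 7.2705 eV
KE_max = E_photon - φ = 7.2705 - 4.18 = 3.0905 eV

Since eV_s = KE_max:
V_s = KE_max/e = 3.0905 V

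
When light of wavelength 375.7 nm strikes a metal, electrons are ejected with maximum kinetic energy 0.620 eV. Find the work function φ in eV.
2.68 eV

From Einstein's photoelectric equation: KE_max = hf - φ = hc/λ - φ

Rearranging for φ:
φ = hc/λ - KE_max

Calculate photon energy:
E_photon = hc/λ = 3.3001 eV

Therefore:
φ = 3.3001 - 0.620 = 2.68 eV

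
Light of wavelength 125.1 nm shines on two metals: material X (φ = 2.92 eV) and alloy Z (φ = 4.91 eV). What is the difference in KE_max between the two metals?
1.9900 eV

Using KE_max = hc/λ - φ for each metal:

Photon energy: E = hc/λ = 9.9108 eV

For material X (φ₁ = 2.92 eV):
KE₁ = E - φ₁ = 9.9108 - 2.92 = 6.9908 eV

For alloy Z (φ₂ = 4.91 eV):
KE₂ = E - φ₂ = 9.9108 - 4.91 = 5.0008 eV

Difference:
ΔKE = KE₁ - KE₂ = 6.9908 - 5.0008 = 1.9900 eV

Note: The difference equals the difference in work functions: 4.91 - 2.92 = 1.99 eV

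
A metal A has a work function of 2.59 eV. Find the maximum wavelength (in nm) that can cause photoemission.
478.70 nm

The threshold wavelength is when the photon energy equals the work function:
hc/λ₀ = φ

Solving for λ₀:
λ₀ = hc/φ = (6.626×10⁻³⁴ J·s)(3×10⁸ m/s) / (2.59 eV × 1.602×10⁻¹⁹ J/eV)
λ₀ = 478.70 nm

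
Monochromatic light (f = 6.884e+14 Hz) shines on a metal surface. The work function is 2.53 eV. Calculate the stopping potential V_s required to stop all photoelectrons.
0.3170 V

The stopping potential V_s satisfies: eV_s = KE_max

First, find KE_max using Einstein's equation:
E_photon = hf = (6.626×10⁻³⁴ J·s)(6.884e+14 Hz) = 2.8470 eV
KE_max = E_photon - φ = 2.8470 - 2.53 = 0.3170 eV

Since eV_s = KE_max:
V_s = KE_max/e = 0.3170 V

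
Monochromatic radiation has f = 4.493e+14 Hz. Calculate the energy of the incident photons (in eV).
1.8582 eV

Using E = hf:

E = hf = (6.626×10⁻³⁴ J·s)(4.493e+14 Hz)
E = 1.8582 eV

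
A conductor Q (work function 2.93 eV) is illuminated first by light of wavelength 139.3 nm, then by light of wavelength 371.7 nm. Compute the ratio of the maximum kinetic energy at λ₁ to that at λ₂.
14.7203

Using Einstein's equation: KE_max = hc/λ - φ

For λ₁ = 139.3 nm:
E₁ = hc/λ₁ = 8.9005 eV
KE₁ = E₁ - φ = 8.9005 - 2.93 = 5.9705 eV

For λ₂ = 371.7 nm:
E₂ = hc/λ₂ = 3.3356 eV
KE₂ = E₂ - φ = 3.3356 - 2.93 = 0.4056 eV

Ratio: KE₁/KE₂ = 5.9705/0.4056 = 14.7203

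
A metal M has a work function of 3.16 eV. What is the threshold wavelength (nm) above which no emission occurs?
392.36 nm

The threshold wavelength is when the photon energy equals the work function:
hc/λ₀ = φ

Solving for λ₀:
λ₀ = hc/φ = (6.626×10⁻³⁴ J·s)(3×10⁸ m/s) / (3.16 eV × 1.602×10⁻¹⁹ J/eV)
λ₀ = 392.36 nm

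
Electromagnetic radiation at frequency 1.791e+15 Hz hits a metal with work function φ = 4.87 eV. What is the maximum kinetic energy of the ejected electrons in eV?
2.5370 eV

Using Einstein's photoelectric equation: KE_max = hf - φ

First, calculate the photon energy:
E_photon = hf = (6.626×10⁻³⁴ J·s)(1.791e+15 Hz)
E_photon = 7.4070 eV

Then, the maximum kinetic energy:
KE_max = E_photon - φ = 7.4070 eV - 4.87 eV = 2.5370 eV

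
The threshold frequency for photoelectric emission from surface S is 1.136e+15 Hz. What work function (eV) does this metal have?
4.70 eV

At the threshold frequency, photon energy equals work function:
φ = hf₀

Calculating:
φ = (6.626×10⁻³⁴ J·s)(1.136e+15 Hz)
φ = 4.70 eV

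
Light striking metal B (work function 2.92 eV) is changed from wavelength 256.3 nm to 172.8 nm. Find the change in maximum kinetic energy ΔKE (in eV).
2.3375 eV

Using Einstein's equation: KE_max = hc/λ - φ

For λ₁ = 256.3 nm:
KE₁ = hc/λ₁ - φ = 4.8375 - 2.92 = 1.9175 eV

For λ₂ = 172.8 nm:
KE₂ = hc/λ₂ - φ = 7.1750 - 2.92 = 4.2550 eV

Change in KE:
ΔKE = KE₂ - KE₁ = 4.2550 - 1.9175 = 2.3375 eV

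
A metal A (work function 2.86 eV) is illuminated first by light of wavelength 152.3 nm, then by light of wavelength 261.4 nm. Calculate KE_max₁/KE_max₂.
2.8043

Using Einstein's equation: KE_max = hc/λ - φ

For λ₁ = 152.3 nm:
E₁ = hc/λ₁ = 8.1408 eV
KE₁ = E₁ - φ = 8.1408 - 2.86 = 5.2808 eV

For λ₂ = 261.4 nm:
E₂ = hc/λ₂ = 4.7431 eV
KE₂ = E₂ - φ = 4.7431 - 2.86 = 1.8831 eV

Ratio: KE₁/KE₂ = 5.2808/1.8831 = 2.8043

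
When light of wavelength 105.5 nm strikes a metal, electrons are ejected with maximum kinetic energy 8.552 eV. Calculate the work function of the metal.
3.20 eV

From Einstein's photoelectric equation: KE_max = hf - φ = hc/λ - φ

Rearranging for φ:
φ = hc/λ - KE_max

Calculate photon energy:
E_photon = hc/λ = 11.7521 eV

Therefore:
φ = 11.7521 - 8.552 = 3.20 eV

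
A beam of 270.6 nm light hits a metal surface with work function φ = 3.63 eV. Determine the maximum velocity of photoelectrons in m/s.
5.7863e+05 m/s

First, find the maximum kinetic energy:
E_photon = hc/λ = 4.5818 eV
KE_max = E_photon - φ = 4.5818 - 3.63 = 0.9518 eV

Convert to Joules: KE_max = 0.9518 × 1.602×10⁻¹⁹ J = 1.5250e-19 J

Then use KE = ½mv² to find velocity:
v = √(2·KE/m) = √(2 × 1.5250e-19 J / 9.109e-31 kg)
v = 5.7863e+05 m/s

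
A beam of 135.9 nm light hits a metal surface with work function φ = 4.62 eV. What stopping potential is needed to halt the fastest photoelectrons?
4.5032 V

The stopping potential V_s satisfies: eV_s = KE_max

First, find KE_max using Einstein's equation:
E_photon = hc/λ = 9.1232 eV
KE_max = E_photon - φ = 9.1232 - 4.62 = 4.5032 eV

Since eV_s = KE_max:
V_s = KE_max/e = 4.5032 V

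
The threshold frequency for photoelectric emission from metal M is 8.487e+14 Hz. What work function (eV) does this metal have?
3.51 eV

At the threshold frequency, photon energy equals work function:
φ = hf₀

Calculating:
φ = (6.626×10⁻³⁴ J·s)(8.487e+14 Hz)
φ = 3.51 eV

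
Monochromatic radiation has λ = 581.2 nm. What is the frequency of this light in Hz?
5.1582e+14 Hz

Using the wave equation: c = fλ

Solving for frequency:
f = c/λ = (3×10⁸ m/s) / (581.2×10⁻⁹ m)
f = 5.1582e+14 Hz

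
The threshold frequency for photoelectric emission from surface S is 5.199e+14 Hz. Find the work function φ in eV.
2.15 eV

At the threshold frequency, photon energy equals work function:
φ = hf₀

Calculating:
φ = (6.626×10⁻³⁴ J·s)(5.199e+14 Hz)
φ = 2.15 eV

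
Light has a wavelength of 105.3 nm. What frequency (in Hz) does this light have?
2.8470e+15 Hz

Using the wave equation: c = fλ

Solving for frequency:
f = c/λ = (3×10⁸ m/s) / (105.3×10⁻⁹ m)
f = 2.8470e+15 Hz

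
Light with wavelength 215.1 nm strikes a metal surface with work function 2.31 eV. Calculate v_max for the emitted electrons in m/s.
1.1023e+06 m/s

First, find the maximum kinetic energy:
E_photon = hc/λ = 5.7640 eV
KE_max = E_photon - φ = 5.7640 - 2.31 = 3.4540 eV

Convert to Joules: KE_max = 3.4540 × 1.602×10⁻¹⁹ J = 5.5340e-19 J

Then use KE = ½mv² to find velocity:
v = √(2·KE/m) = √(2 × 5.5340e-19 J / 9.109e-31 kg)
v = 1.1023e+06 m/s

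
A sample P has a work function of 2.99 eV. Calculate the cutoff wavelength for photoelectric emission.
414.66 nm

The threshold wavelength is when the photon energy equals the work function:
hc/λ₀ = φ

Solving for λ₀:
λ₀ = hc/φ = (6.626×10⁻³⁴ J·s)(3×10⁸ m/s) / (2.99 eV × 1.602×10⁻¹⁹ J/eV)
λ₀ = 414.66 nm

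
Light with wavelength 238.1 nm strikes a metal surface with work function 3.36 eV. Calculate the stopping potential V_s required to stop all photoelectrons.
1.8472 V

The stopping potential V_s satisfies: eV_s = KE_max

First, find KE_max using Einstein's equation:
E_photon = hc/λ = 5.2072 eV
KE_max = E_photon - φ = 5.2072 - 3.36 = 1.8472 eV

Since eV_s = KE_max:
V_s = KE_max/e = 1.8472 V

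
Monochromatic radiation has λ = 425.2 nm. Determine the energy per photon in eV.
2.9159 eV

Using E = hf = hc/λ:

E = hc/λ = (6.626×10⁻³⁴ J·s)(3×10⁸ m/s) / (425.2×10⁻⁹ m)
E = 2.9159 eV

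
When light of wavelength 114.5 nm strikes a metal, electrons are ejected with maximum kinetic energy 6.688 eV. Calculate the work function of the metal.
4.14 eV

From Einstein's photoelectric equation: KE_max = hf - φ = hc/λ - φ

Rearranging for φ:
φ = hc/λ - KE_max

Calculate photon energy:
E_photon = hc/λ = 10.8283 eV

Therefore:
φ = 10.8283 - 6.688 = 4.14 eV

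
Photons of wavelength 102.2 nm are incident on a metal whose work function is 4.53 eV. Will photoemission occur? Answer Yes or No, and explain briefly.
Yes

For photoemission, the photon energy must exceed the work function.

Photon energy: E = hc/λ = 12.1315 eV
Work function: φ = 4.53 eV

Since E_photon (12.1315 eV) > φ (4.53 eV), photoemission WILL occur.
The threshold wavelength is λ₀ = hc/φ = 273.7 nm.
Since 102.2 nm < 273.7 nm, the light has sufficient energy.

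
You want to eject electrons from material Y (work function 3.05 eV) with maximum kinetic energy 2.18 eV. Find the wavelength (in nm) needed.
237.06 nm

From Einstein's equation: KE_max = hc/λ - φ

Rearranging for λ:
hc/λ = KE_max + φ
λ = hc/(KE_max + φ)

Required photon energy:
E_photon = KE_max + φ = 2.18 + 3.05 = 5.23 eV

Required wavelength:
λ = hc/E_photon = (6.626×10⁻³⁴)(3×10⁸) / (5.23 × 1.602×10⁻¹⁹)
λ = 237.06 nm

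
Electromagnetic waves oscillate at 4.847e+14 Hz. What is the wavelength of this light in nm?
618.51 nm

Using the wave equation: c = fλ

Solving for wavelength:
λ = c/f = (3×10⁸ m/s) / (4.847e+14 Hz)
λ = 618.51 nm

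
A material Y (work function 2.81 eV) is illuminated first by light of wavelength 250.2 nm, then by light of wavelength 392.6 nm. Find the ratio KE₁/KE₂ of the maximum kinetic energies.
6.1644

Using Einstein's equation: KE_max = hc/λ - φ

For λ₁ = 250.2 nm:
E₁ = hc/λ₁ = 4.9554 eV
KE₁ = E₁ - φ = 4.9554 - 2.81 = 2.1454 eV

For λ₂ = 392.6 nm:
E₂ = hc/λ₂ = 3.1580 eV
KE₂ = E₂ - φ = 3.1580 - 2.81 = 0.3480 eV

Ratio: KE₁/KE₂ = 2.1454/0.3480 = 6.1644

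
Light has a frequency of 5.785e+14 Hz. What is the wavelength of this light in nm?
518.22 nm

Using the wave equation: c = fλ

Solving for wavelength:
λ = c/f = (3×10⁸ m/s) / (5.785e+14 Hz)
λ = 518.22 nm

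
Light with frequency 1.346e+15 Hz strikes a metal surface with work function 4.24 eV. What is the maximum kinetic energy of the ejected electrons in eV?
1.3266 eV

Using Einstein's photoelectric equation: KE_max = hf - φ

First, calculate the photon energy:
E_photon = hf = (6.626×10⁻³⁴ J·s)(1.346e+15 Hz)
E_photon = 5.5666 eV

Then, the maximum kinetic energy:
KE_max = E_photon - φ = 5.5666 eV - 4.24 eV = 1.3266 eV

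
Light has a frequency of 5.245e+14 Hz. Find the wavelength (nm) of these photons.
571.58 nm

Using the wave equation: c = fλ

Solving for wavelength:
λ = c/f = (3×10⁸ m/s) / (5.245e+14 Hz)
λ = 571.58 nm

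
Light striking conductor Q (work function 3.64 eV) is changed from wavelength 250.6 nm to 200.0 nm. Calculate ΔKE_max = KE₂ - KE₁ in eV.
1.2517 eV

Using Einstein's equation: KE_max = hc/λ - φ

For λ₁ = 250.6 nm:
KE₁ = hc/λ₁ - φ = 4.9475 - 3.64 = 1.3075 eV

For λ₂ = 200.0 nm:
KE₂ = hc/λ₂ - φ = 6.1992 - 3.64 = 2.5592 eV

Change in KE:
ΔKE = KE₂ - KE₁ = 2.5592 - 1.3075 = 1.2517 eV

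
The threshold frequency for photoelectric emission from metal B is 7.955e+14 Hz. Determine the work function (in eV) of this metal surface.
3.29 eV

At the threshold frequency, photon energy equals work function:
φ = hf₀

Calculating:
φ = (6.626×10⁻³⁴ J·s)(7.955e+14 Hz)
φ = 3.29 eV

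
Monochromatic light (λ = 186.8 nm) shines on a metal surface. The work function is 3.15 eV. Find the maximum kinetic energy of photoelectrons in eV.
3.4873 eV

Using Einstein's photoelectric equation: KE_max = hf - φ = hc/λ - φ

First, calculate the photon energy:
E_photon = hc/λ = (6.626×10⁻³⁴ J·s)(3×10⁸ m/s) / (186.8×10⁻⁹ m)
E_photon = 6.6373 eV

Then, the maximum kinetic energy:
KE_max = E_photon - φ = 6.6373 eV - 3.15 eV = 3.4873 eV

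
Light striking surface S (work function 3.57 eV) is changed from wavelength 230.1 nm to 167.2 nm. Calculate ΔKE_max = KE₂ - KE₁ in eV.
2.0270 eV

Using Einstein's equation: KE_max = hc/λ - φ

For λ₁ = 230.1 nm:
KE₁ = hc/λ₁ - φ = 5.3883 - 3.57 = 1.8183 eV

For λ₂ = 167.2 nm:
KE₂ = hc/λ₂ - φ = 7.4153 - 3.57 = 3.8453 eV

Change in KE:
ΔKE = KE₂ - KE₁ = 3.8453 - 1.8183 = 2.0270 eV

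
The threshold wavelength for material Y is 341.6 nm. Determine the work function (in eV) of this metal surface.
3.63 eV

At the threshold wavelength, photon energy equals work function:
φ = hc/λ₀

Calculating:
φ = (6.626×10⁻³⁴ J·s)(3×10⁸ m/s) / (341.6×10⁻⁹ m)
φ = 3.63 eV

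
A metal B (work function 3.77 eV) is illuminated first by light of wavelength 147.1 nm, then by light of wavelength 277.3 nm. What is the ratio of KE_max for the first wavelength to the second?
6.6444

Using Einstein's equation: KE_max = hc/λ - φ

For λ₁ = 147.1 nm:
E₁ = hc/λ₁ = 8.4286 eV
KE₁ = E₁ - φ = 8.4286 - 3.77 = 4.6586 eV

For λ₂ = 277.3 nm:
E₂ = hc/λ₂ = 4.4711 eV
KE₂ = E₂ - φ = 4.4711 - 3.77 = 0.7011 eV

Ratio: KE₁/KE₂ = 4.6586/0.7011 = 6.6444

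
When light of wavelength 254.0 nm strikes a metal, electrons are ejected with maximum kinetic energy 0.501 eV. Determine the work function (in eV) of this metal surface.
4.38 eV

From Einstein's photoelectric equation: KE_max = hf - φ = hc/λ - φ

Rearranging for φ:
φ = hc/λ - KE_max

Calculate photon energy:
E_photon = hc/λ = 4.8813 eV

Therefore:
φ = 4.8813 - 0.501 = 4.38 eV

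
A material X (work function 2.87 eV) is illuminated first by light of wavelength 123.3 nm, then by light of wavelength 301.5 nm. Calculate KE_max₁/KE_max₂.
5.7843

Using Einstein's equation: KE_max = hc/λ - φ

For λ₁ = 123.3 nm:
E₁ = hc/λ₁ = 10.0555 eV
KE₁ = E₁ - φ = 10.0555 - 2.87 = 7.1855 eV

For λ₂ = 301.5 nm:
E₂ = hc/λ₂ = 4.1122 eV
KE₂ = E₂ - φ = 4.1122 - 2.87 = 1.2422 eV

Ratio: KE₁/KE₂ = 7.1855/1.2422 = 5.7843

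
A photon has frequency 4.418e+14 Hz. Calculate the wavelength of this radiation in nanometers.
678.57 nm

Using the wave equation: c = fλ

Solving for wavelength:
λ = c/f = (3×10⁸ m/s) / (4.418e+14 Hz)
λ = 678.57 nm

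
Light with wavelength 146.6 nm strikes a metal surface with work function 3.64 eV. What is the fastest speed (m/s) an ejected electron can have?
1.3018e+06 m/s

First, find the maximum kinetic energy:
E_photon = hc/λ = 8.4573 eV
KE_max = E_photon - φ = 8.4573 - 3.64 = 4.8173 eV

Convert to Joules: KE_max = 4.8173 × 1.602×10⁻¹⁹ J = 7.7182e-19 J

Then use KE = ½mv² to find velocity:
v = √(2·KE/m) = √(2 × 7.7182e-19 J / 9.109e-31 kg)
v = 1.3018e+06 m/s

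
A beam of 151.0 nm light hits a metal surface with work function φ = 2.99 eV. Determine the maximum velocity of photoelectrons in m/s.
1.3552e+06 m/s

First, find the maximum kinetic energy:
E_photon = hc/λ = 8.2109 eV
KE_max = E_photon - φ = 8.2109 - 2.99 = 5.2209 eV

Convert to Joules: KE_max = 5.2209 × 1.602×10⁻¹⁹ J = 8.3648e-19 J

Then use KE = ½mv² to find velocity:
v = √(2·KE/m) = √(2 × 8.3648e-19 J / 9.109e-31 kg)
v = 1.3552e+06 m/s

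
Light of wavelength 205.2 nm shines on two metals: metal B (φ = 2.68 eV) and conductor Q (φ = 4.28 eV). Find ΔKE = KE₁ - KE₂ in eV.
1.6000 eV

Using KE_max = hc/λ - φ for each metal:

Photon energy: E = hc/λ = 6.0421 eV

For metal B (φ₁ = 2.68 eV):
KE₁ = E - φ₁ = 6.0421 - 2.68 = 3.3621 eV

For conductor Q (φ₂ = 4.28 eV):
KE₂ = E - φ₂ = 6.0421 - 4.28 = 1.7621 eV

Difference:
ΔKE = KE₁ - KE₂ = 3.3621 - 1.7621 = 1.6000 eV

Note: The difference equals the difference in work functions: 4.28 - 2.68 = 1.60 eV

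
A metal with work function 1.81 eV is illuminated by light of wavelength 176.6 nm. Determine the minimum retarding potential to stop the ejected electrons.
5.2106 V

The stopping potential V_s satisfies: eV_s = KE_max

First, find KE_max using Einstein's equation:
E_photon = hc/λ = 7.0206 eV
KE_max = E_photon - φ = 7.0206 - 1.81 = 5.2106 eV

Since eV_s = KE_max:
V_s = KE_max/e = 5.2106 V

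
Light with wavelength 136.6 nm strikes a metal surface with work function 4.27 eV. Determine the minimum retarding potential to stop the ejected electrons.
4.8064 V

The stopping potential V_s satisfies: eV_s = KE_max

First, find KE_max using Einstein's equation:
E_photon = hc/λ = 9.0764 eV
KE_max = E_photon - φ = 9.0764 - 4.27 = 4.8064 eV

Since eV_s = KE_max:
V_s = KE_max/e = 4.8064 V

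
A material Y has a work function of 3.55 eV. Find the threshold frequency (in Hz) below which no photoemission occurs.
8.5839e+14 Hz

The threshold frequency is when the photon energy equals the work function:
hf₀ = φ

Solving for f₀:
f₀ = φ/h = (3.55 eV × 1.602×10⁻¹⁹ J/eV) / (6.626×10⁻³⁴ J·s)
f₀ = 8.5839e+14 Hz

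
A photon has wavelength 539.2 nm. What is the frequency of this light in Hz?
5.5599e+14 Hz

Using the wave equation: c = fλ

Solving for frequency:
f = c/λ = (3×10⁸ m/s) / (539.2×10⁻⁹ m)
f = 5.5599e+14 Hz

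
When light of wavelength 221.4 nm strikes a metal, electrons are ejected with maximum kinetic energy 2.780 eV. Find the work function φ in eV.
2.82 eV

From Einstein's photoelectric equation: KE_max = hf - φ = hc/λ - φ

Rearranging for φ:
φ = hc/λ - KE_max

Calculate photon energy:
E_photon = hc/λ = 5.6000 eV

Therefore:
φ = 5.6000 - 2.780 = 2.82 eV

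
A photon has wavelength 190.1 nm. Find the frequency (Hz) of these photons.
1.5770e+15 Hz

Using the wave equation: c = fλ

Solving for frequency:
f = c/λ = (3×10⁸ m/s) / (190.1×10⁻⁹ m)
f = 1.5770e+15 Hz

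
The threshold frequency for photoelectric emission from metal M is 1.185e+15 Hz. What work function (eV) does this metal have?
4.90 eV

At the threshold frequency, photon energy equals work function:
φ = hf₀

Calculating:
φ = (6.626×10⁻³⁴ J·s)(1.185e+15 Hz)
φ = 4.90 eV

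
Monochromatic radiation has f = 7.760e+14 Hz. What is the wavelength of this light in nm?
386.33 nm

Using the wave equation: c = fλ

Solving for wavelength:
λ = c/f = (3×10⁸ m/s) / (7.760e+14 Hz)
λ = 386.33 nm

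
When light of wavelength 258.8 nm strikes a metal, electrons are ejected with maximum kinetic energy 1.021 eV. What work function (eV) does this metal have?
3.77 eV

From Einstein's photoelectric equation: KE_max = hf - φ = hc/λ - φ

Rearranging for φ:
φ = hc/λ - KE_max

Calculate photon energy:
E_photon = hc/λ = 4.7907 eV

Therefore:
φ = 4.7907 - 1.021 = 3.77 eV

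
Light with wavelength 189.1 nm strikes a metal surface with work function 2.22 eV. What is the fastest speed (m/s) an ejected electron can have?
1.2351e+06 m/s

First, find the maximum kinetic energy:
E_photon = hc/λ = 6.5565 eV
KE_max = E_photon - φ = 6.5565 - 2.22 = 4.3365 eV

Convert to Joules: KE_max = 4.3365 × 1.602×10⁻¹⁹ J = 6.9479e-19 J

Then use KE = ½mv² to find velocity:
v = √(2·KE/m) = √(2 × 6.9479e-19 J / 9.109e-31 kg)
v = 1.2351e+06 m/s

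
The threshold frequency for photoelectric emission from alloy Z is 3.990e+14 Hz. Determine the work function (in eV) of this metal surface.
1.65 eV

At the threshold frequency, photon energy equals work function:
φ = hf₀

Calculating:
φ = (6.626×10⁻³⁴ J·s)(3.990e+14 Hz)
φ = 1.65 eV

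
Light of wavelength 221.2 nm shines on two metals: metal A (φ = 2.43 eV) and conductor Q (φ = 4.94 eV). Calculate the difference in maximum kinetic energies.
2.5100 eV

Using KE_max = hc/λ - φ for each metal:

Photon energy: E = hc/λ = 5.6051 eV

For metal A (φ₁ = 2.43 eV):
KE₁ = E - φ₁ = 5.6051 - 2.43 = 3.1751 eV

For conductor Q (φ₂ = 4.94 eV):
KE₂ = E - φ₂ = 5.6051 - 4.94 = 0.6651 eV

Difference:
ΔKE = KE₁ - KE₂ = 3.1751 - 0.6651 = 2.5100 eV

Note: The difference equals the difference in work functions: 4.94 - 2.43 = 2.51 eV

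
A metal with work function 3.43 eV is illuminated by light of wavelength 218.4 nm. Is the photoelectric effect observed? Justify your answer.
Yes

For photoemission, the photon energy must exceed the work function.

Photon energy: E = hc/λ = 5.6769 eV
Work function: φ = 3.43 eV

Since E_photon (5.6769 eV) > φ (3.43 eV), photoemission WILL occur.
The threshold wavelength is λ₀ = hc/φ = 361.5 nm.
Since 218.4 nm < 361.5 nm, the light has sufficient energy.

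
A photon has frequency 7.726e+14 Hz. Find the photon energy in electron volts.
3.1952 eV

Using E = hf:

E = hf = (6.626×10⁻³⁴ J·s)(7.726e+14 Hz)
E = 3.1952 eV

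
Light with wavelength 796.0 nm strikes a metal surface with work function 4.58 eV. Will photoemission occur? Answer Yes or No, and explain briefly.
No

For photoemission, the photon energy must exceed the work function.

Photon energy: E = hc/λ = 1.5576 eV
Work function: φ = 4.58 eV

Since E_photon (1.5576 eV) < φ (4.58 eV), photoemission will NOT occur.
The threshold wavelength is λ₀ = hc/φ = 270.7 nm.
Since 796.0 nm > 270.7 nm, the photons lack sufficient energy.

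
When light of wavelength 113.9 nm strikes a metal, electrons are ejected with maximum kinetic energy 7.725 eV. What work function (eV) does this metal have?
3.16 eV

From Einstein's photoelectric equation: KE_max = hf - φ = hc/λ - φ

Rearranging for φ:
φ = hc/λ - KE_max

Calculate photon energy:
E_photon = hc/λ = 10.8854 eV

Therefore:
φ = 10.8854 - 7.725 = 3.16 eV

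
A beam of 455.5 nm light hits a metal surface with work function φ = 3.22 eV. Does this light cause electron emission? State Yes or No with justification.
No

For photoemission, the photon energy must exceed the work function.

Photon energy: E = hc/λ = 2.7219 eV
Work function: φ = 3.22 eV

Since E_photon (2.7219 eV) < φ (3.22 eV), photoemission will NOT occur.
The threshold wavelength is λ₀ = hc/φ = 385.0 nm.
Since 455.5 nm > 385.0 nm, the photons lack sufficient energy.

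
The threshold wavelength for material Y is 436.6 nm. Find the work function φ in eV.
2.84 eV

At the threshold wavelength, photon energy equals work function:
φ = hc/λ₀

Calculating:
φ = (6.626×10⁻³⁴ J·s)(3×10⁸ m/s) / (436.6×10⁻⁹ m)
φ = 2.84 eV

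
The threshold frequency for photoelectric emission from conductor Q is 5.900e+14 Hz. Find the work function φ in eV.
2.44 eV

At the threshold frequency, photon energy equals work function:
φ = hf₀

Calculating:
φ = (6.626×10⁻³⁴ J·s)(5.900e+14 Hz)
φ = 2.44 eV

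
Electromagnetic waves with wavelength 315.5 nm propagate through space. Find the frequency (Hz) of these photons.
9.5021e+14 Hz

Using the wave equation: c = fλ

Solving for frequency:
f = c/λ = (3×10⁸ m/s) / (315.5×10⁻⁹ m)
f = 9.5021e+14 Hz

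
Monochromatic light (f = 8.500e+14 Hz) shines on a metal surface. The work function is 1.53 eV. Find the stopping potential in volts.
1.9853 V

The stopping potential V_s satisfies: eV_s = KE_max

First, find KE_max using Einstein's equation:
E_photon = hf = (6.626×10⁻³⁴ J·s)(8.500e+14 Hz) = 3.5153 eV
KE_max = E_photon - φ = 3.5153 - 1.53 = 1.9853 eV

Since eV_s = KE_max:
V_s = KE_max/e = 1.9853 V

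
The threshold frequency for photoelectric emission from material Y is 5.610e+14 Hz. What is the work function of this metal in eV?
2.32 eV

At the threshold frequency, photon energy equals work function:
φ = hf₀

Calculating:
φ = (6.626×10⁻³⁴ J·s)(5.610e+14 Hz)
φ = 2.32 eV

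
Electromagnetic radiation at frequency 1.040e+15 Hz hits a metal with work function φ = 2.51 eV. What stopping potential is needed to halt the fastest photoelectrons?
1.7911 V

The stopping potential V_s satisfies: eV_s = KE_max

First, find KE_max using Einstein's equation:
E_photon = hf = (6.626×10⁻³⁴ J·s)(1.040e+15 Hz) = 4.3011 eV
KE_max = E_photon - φ = 4.3011 - 2.51 = 1.7911 eV

Since eV_s = KE_max:
V_s = KE_max/e = 1.7911 V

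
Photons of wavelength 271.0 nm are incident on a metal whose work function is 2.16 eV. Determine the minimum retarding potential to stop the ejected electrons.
2.4151 V

The stopping potential V_s satisfies: eV_s = KE_max

First, find KE_max using Einstein's equation:
E_photon = hc/λ = 4.5751 eV
KE_max = E_photon - φ = 4.5751 - 2.16 = 2.4151 eV

Since eV_s = KE_max:
V_s = KE_max/e = 2.4151 V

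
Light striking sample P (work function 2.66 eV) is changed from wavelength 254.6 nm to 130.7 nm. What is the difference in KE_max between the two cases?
4.6164 eV

Using Einstein's equation: KE_max = hc/λ - φ

For λ₁ = 254.6 nm:
KE₁ = hc/λ₁ - φ = 4.8698 - 2.66 = 2.2098 eV

For λ₂ = 130.7 nm:
KE₂ = hc/λ₂ - φ = 9.4862 - 2.66 = 6.8262 eV

Change in KE:
ΔKE = KE₂ - KE₁ = 6.8262 - 2.2098 = 4.6164 eV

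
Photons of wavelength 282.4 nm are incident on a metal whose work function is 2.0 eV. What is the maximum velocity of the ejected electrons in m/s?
9.1698e+05 m/s

First, find the maximum kinetic energy:
E_photon = hc/λ = 4.3904 eV
KE_max = E_photon - φ = 4.3904 - 2.0 = 2.3904 eV

Convert to Joules: KE_max = 2.3904 × 1.602×10⁻¹⁹ J = 3.8298e-19 J

Then use KE = ½mv² to find velocity:
v = √(2·KE/m) = √(2 × 3.8298e-19 J / 9.109e-31 kg)
v = 9.1698e+05 m/s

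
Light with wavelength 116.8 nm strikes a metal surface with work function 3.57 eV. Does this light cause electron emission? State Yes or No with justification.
Yes

For photoemission, the photon energy must exceed the work function.

Photon energy: E = hc/λ = 10.6151 eV
Work function: φ = 3.57 eV

Since E_photon (10.6151 eV) > φ (3.57 eV), photoemission WILL occur.
The threshold wavelength is λ₀ = hc/φ = 347.3 nm.
Since 116.8 nm < 347.3 nm, the light has sufficient energy.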